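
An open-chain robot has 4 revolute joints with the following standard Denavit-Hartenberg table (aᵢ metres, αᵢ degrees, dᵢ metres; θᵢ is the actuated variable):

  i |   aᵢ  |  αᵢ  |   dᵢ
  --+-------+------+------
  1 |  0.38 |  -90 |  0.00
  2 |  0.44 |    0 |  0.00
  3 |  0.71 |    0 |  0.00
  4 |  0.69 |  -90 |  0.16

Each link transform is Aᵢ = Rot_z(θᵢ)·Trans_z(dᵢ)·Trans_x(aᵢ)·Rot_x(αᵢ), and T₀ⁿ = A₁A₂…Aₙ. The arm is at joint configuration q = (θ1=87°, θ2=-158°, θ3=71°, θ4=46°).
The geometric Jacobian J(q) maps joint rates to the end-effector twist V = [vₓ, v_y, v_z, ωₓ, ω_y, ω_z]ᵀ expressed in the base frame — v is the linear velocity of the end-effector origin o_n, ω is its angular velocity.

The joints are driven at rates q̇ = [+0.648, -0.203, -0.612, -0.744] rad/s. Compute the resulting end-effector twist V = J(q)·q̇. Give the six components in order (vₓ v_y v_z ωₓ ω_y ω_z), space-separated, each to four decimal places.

o_n = [-0.1320, 0.5376, 1.3265]
J₁: ẑ×o_n = [-0.5376, -0.1320, 0.0000], ω = ẑ
J2: z=[-0.9986, 0.0523, 0.0000] o=[0.0199, 0.3795, 0.0000] → [0.0694, 1.3247, -0.1499, -0.9986, 0.0523, 0.0000]
J3: z=[-0.9986, 0.0523, 0.0000] o=[-0.0015, -0.0279, 0.1648] → [0.0608, 1.1601, -0.5579, -0.9986, 0.0523, 0.0000]
J4: z=[-0.9986, 0.0523, 0.0000] o=[0.0005, 0.0092, 0.8739] → [0.0237, 0.4521, -0.5207, -0.9986, 0.0523, 0.0000]
V = J·q̇ = [-0.4173, -1.4008, 0.7593, 1.5569, -0.0816, 0.6480]

-0.4173 -1.4008 0.7593 1.5569 -0.0816 0.6480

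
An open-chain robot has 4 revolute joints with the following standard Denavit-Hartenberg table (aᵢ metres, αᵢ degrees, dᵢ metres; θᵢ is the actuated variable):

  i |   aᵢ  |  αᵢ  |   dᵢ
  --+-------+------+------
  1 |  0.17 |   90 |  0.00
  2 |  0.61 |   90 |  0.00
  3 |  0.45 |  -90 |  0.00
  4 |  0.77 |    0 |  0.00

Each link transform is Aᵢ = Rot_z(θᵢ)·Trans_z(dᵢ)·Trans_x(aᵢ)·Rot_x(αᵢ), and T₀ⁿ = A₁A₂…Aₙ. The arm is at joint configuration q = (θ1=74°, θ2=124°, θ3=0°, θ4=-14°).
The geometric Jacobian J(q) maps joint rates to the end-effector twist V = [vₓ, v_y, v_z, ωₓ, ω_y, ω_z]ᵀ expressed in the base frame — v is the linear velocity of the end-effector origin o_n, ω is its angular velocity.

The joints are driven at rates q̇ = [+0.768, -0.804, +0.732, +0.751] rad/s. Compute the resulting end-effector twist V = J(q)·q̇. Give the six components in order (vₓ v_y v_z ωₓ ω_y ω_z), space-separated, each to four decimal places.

o_n = [-0.1891, -0.6595, 1.6023]
J₁: ẑ×o_n = [0.6595, -0.1891, 0.0000], ω = ẑ
J2: z=[0.9613, -0.2756, 0.0000] o=[0.0469, 0.1634, 0.0000] → [-0.4417, -1.5403, -0.8561, 0.9613, -0.2756, 0.0000]
J3: z=[0.2285, 0.7969, 0.5592] o=[-0.0472, -0.1645, 0.5057] → [1.1508, -0.3300, 0.0000, 0.2285, 0.7969, 0.5592]
J4: z=[0.9613, -0.2756, 0.0000] o=[-0.1165, -0.4064, 0.8788] → [-0.1994, -0.6955, -0.2634, 0.9613, -0.2756, 0.0000]
V = J·q̇ = [1.5542, 0.3293, 0.4905, 0.1163, 0.5980, 1.1773]

1.5542 0.3293 0.4905 0.1163 0.5980 1.1773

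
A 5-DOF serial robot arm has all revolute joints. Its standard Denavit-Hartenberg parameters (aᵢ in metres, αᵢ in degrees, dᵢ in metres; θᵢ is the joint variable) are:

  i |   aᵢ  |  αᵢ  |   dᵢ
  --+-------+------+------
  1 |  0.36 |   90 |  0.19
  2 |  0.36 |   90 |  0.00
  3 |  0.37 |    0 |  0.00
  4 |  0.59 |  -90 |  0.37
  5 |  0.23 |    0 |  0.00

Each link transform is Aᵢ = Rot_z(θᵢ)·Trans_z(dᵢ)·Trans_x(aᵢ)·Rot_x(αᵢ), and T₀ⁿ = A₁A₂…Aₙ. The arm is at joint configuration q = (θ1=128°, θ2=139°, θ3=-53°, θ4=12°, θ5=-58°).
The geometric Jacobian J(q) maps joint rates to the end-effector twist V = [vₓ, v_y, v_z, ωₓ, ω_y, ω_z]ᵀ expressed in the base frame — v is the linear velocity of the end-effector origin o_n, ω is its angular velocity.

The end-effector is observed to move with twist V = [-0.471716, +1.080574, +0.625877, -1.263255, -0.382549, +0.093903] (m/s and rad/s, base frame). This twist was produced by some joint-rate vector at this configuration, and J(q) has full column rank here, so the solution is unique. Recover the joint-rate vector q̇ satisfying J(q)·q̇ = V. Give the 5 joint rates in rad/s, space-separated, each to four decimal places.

-0.1400 -0.9940 0.0300 0.4590 -0.3140

o_n = [-0.5304, -0.5597, 1.3512]
J₁: ẑ×o_n = [0.5597, -0.5304, 0.0000], ω = ẑ
J2: z=[0.7880, 0.6157, 0.0000] o=[-0.2216, 0.2837, 0.1900] → [0.7149, -0.9150, -0.4745, 0.7880, 0.6157, 0.0000]
J3: z=[-0.4039, 0.5170, 0.7547] o=[-0.0544, 0.0696, 0.4262] → [0.9531, 0.0144, 0.5003, -0.4039, 0.5170, 0.7547]
J4: z=[-0.4039, 0.5170, 0.7547] o=[-0.1838, -0.2448, 0.5723] → [0.6404, 0.0530, 0.3064, -0.4039, 0.5170, 0.7547]
J5: z=[0.8996, 0.0745, 0.4304] o=[-0.4313, -0.5566, 1.1436] → [0.0168, -0.2293, 0.0046, 0.8996, 0.0745, 0.4304]
q̇ = J⁺·V = [-0.1400, -0.9940, 0.0300, 0.4590, -0.3140]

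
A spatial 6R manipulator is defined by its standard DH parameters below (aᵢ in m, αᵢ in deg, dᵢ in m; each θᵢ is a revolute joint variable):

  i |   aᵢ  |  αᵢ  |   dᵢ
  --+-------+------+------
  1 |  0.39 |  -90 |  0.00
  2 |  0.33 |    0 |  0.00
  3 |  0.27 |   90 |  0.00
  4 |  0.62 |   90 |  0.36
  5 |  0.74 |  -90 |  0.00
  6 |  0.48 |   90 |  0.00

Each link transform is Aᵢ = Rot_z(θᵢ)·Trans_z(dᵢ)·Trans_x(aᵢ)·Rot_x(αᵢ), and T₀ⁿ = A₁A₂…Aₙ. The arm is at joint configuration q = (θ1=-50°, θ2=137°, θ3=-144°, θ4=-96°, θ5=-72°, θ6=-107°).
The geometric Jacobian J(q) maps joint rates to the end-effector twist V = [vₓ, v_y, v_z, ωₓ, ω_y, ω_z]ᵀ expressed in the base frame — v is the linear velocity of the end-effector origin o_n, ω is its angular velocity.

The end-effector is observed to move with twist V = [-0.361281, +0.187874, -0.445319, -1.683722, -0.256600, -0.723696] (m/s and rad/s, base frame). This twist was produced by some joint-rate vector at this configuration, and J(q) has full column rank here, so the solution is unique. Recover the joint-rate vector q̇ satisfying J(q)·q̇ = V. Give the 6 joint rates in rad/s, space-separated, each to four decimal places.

o_n = [-0.6374, -0.4117, -0.4668]
J₁: ẑ×o_n = [0.4117, -0.6374, 0.0000], ω = ẑ
J2: z=[0.7660, 0.6428, 0.0000] o=[0.2507, -0.2988, 0.0000] → [-0.3000, 0.3576, 0.4844, 0.7660, 0.6428, 0.0000]
J3: z=[0.7660, 0.6428, 0.0000] o=[0.0956, -0.1139, -0.2251] → [-0.1554, 0.1852, 0.2430, 0.7660, 0.6428, 0.0000]
J4: z=[-0.0783, 0.0934, 0.9925] o=[0.2678, -0.3192, -0.1922] → [0.0662, -0.9200, 0.0918, -0.0783, 0.0934, 0.9925]
J5: z=[-0.5544, 0.8234, -0.1212] o=[-0.2741, -0.6326, 0.1573] → [-0.4870, -0.3020, 0.1767, -0.5544, 0.8234, -0.1212]
J6: z=[-0.8122, -0.5035, 0.2946] o=[-0.4084, -0.8263, -0.5442] → [-0.1611, -0.0046, -0.4521, -0.8122, -0.5035, 0.2946]
q̇ = J⁺·V = [0.0510, -0.2150, -0.8840, -0.8090, 0.9310, 0.4790]

0.0510 -0.2150 -0.8840 -0.8090 0.9310 0.4790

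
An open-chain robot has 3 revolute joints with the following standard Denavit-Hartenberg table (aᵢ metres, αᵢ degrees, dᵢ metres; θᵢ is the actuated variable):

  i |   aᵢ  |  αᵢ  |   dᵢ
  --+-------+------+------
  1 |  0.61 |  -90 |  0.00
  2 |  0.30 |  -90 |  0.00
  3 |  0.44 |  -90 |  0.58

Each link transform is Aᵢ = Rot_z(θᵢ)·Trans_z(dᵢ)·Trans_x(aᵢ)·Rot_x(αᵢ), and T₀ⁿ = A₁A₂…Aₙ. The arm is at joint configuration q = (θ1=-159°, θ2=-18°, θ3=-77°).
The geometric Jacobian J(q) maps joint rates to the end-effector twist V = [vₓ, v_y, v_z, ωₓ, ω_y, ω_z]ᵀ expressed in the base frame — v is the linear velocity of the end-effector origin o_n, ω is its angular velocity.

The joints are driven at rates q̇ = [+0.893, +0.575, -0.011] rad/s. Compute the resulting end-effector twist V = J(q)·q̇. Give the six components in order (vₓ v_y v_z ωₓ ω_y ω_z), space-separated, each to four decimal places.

0.9659 -0.7483 -0.3227 0.2092 -0.5356 0.9035

o_n = [-0.9374, -0.8191, -0.4283]
J₁: ẑ×o_n = [0.8191, -0.9374, 0.0000], ω = ẑ
J2: z=[0.3584, -0.9336, 0.0000] o=[-0.5695, -0.2186, 0.0000] → [0.3999, 0.1535, -0.5587, 0.3584, -0.9336, 0.0000]
J3: z=[-0.2885, -0.1107, -0.9511] o=[-0.8359, -0.3209, 0.0927] → [-0.4161, -0.0537, 0.1325, -0.2885, -0.1107, -0.9511]
V = J·q̇ = [0.9659, -0.7483, -0.3227, 0.2092, -0.5356, 0.9035]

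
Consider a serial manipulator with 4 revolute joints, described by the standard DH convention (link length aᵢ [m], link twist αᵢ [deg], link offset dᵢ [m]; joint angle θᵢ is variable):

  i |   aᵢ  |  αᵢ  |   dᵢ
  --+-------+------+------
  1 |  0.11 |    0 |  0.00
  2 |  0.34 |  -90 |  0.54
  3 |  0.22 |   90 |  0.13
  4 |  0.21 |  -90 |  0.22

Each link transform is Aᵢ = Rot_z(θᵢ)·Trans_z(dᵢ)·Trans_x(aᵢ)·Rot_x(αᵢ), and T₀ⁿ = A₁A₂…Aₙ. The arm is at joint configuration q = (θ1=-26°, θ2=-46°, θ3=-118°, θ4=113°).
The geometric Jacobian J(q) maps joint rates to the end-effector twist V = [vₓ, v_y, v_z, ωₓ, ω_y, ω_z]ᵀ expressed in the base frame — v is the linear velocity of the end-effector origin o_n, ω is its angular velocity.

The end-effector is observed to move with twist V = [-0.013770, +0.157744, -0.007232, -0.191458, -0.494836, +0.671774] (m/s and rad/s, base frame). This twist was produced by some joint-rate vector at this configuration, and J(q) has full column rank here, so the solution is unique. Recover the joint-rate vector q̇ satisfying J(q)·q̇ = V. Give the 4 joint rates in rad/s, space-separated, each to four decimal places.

o_n = [0.4314, -0.0253, 0.5585]
J₁: ẑ×o_n = [0.0253, 0.4314, -0.0000], ω = ẑ
J2: z=[0.0000, 0.0000, 1.0000] o=[0.0989, -0.0482, 0.0000] → [-0.0229, 0.3325, 0.0000, 0.0000, 0.0000, 1.0000]
J3: z=[0.9511, 0.3090, 0.0000] o=[0.2039, -0.3716, 0.5400] → [0.0057, -0.0176, 0.2590, 0.9511, 0.3090, 0.0000]
J4: z=[-0.2728, 0.8397, -0.4695] o=[0.2957, -0.2332, 0.7342] → [-0.0500, -0.1117, -0.1707, -0.2728, 0.8397, -0.4695]
q̇ = J⁺·V = [-0.5140, 0.9670, -0.3350, -0.4660]

-0.5140 0.9670 -0.3350 -0.4660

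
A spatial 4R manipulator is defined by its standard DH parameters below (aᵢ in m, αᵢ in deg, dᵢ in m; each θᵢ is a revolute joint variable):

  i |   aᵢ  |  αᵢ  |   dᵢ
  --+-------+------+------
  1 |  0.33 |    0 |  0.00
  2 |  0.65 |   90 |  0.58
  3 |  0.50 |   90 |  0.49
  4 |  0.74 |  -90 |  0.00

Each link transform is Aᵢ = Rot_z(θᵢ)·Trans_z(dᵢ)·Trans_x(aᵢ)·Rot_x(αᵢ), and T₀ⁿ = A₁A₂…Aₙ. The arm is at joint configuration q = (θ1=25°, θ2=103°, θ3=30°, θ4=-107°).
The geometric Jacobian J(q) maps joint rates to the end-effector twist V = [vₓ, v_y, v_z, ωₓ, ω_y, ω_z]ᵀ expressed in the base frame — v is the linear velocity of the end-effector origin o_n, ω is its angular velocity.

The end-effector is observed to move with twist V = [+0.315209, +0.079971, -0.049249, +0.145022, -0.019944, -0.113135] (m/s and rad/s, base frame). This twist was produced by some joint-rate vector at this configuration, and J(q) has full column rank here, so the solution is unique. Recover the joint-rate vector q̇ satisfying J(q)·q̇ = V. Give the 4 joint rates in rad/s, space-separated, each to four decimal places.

o_n = [-0.4239, 0.7112, 0.7218]
J₁: ẑ×o_n = [-0.7112, -0.4239, 0.0000], ω = ẑ
J2: z=[0.0000, 0.0000, 1.0000] o=[0.2991, 0.1395, 0.0000] → [-0.5718, -0.7229, 0.0000, 0.0000, 0.0000, 1.0000]
J3: z=[0.7880, 0.6157, 0.0000] o=[-0.1011, 0.6517, 0.5800] → [0.0873, -0.1118, 0.2456, 0.7880, 0.6157, 0.0000]
J4: z=[-0.3078, 0.3940, -0.8660] o=[0.0184, 1.2946, 0.8300] → [-0.5478, 0.3497, 0.3538, -0.3078, 0.3940, -0.8660]
q̇ = J⁺·V = [-0.1620, -0.1330, 0.1020, -0.2100]

-0.1620 -0.1330 0.1020 -0.2100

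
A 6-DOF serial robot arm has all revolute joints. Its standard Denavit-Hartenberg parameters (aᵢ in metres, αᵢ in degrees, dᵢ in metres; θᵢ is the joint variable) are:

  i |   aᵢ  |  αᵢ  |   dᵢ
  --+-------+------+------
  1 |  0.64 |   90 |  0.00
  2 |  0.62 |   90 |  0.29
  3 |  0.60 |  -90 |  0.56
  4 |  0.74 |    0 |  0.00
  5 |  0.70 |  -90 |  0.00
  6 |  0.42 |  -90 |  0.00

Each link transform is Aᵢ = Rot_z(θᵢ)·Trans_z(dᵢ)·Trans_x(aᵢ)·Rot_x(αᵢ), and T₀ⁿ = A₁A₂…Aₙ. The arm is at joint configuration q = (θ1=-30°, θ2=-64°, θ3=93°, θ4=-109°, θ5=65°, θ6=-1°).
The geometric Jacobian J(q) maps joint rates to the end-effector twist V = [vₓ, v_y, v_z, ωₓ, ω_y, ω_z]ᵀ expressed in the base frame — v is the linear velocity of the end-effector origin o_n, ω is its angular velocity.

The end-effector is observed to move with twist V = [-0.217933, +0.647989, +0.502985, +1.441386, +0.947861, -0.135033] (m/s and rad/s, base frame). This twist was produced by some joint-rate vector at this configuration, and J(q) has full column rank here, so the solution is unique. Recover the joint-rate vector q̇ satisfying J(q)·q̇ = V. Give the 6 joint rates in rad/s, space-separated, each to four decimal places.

0.8720 -0.9710 -0.9120 -0.5370 -0.6760 -0.9140

o_n = [-1.5487, -0.7833, -1.3891]
J₁: ẑ×o_n = [0.7833, -1.5487, 0.0000], ω = ẑ
J2: z=[-0.5000, -0.8660, 0.0000] o=[0.5543, -0.3200, 0.0000] → [1.2030, -0.6946, -1.5896, -0.5000, -0.8660, 0.0000]
J3: z=[-0.7784, 0.4494, -0.4384] o=[0.6446, -0.7070, -0.5573] → [-0.4073, 0.3140, 1.0450, -0.7784, 0.4494, -0.4384]
J4: z=[-0.3530, 0.2642, 0.8976] o=[-0.1028, -0.9674, -0.7745] → [-0.3276, -1.5148, 0.3171, -0.3530, 0.2642, 0.8976]
J5: z=[-0.3530, 0.2642, 0.8976] o=[-0.5223, -0.4474, -1.0926] → [0.2232, -1.0259, 0.3898, -0.3530, 0.2642, 0.8976]
J6: z=[0.1993, -0.9161, 0.3480] o=[-1.1622, -0.6585, -1.2820] → [0.1415, -0.1132, -0.3789, 0.1993, -0.9161, 0.3480]
q̇ = J⁺·V = [0.8720, -0.9710, -0.9120, -0.5370, -0.6760, -0.9140]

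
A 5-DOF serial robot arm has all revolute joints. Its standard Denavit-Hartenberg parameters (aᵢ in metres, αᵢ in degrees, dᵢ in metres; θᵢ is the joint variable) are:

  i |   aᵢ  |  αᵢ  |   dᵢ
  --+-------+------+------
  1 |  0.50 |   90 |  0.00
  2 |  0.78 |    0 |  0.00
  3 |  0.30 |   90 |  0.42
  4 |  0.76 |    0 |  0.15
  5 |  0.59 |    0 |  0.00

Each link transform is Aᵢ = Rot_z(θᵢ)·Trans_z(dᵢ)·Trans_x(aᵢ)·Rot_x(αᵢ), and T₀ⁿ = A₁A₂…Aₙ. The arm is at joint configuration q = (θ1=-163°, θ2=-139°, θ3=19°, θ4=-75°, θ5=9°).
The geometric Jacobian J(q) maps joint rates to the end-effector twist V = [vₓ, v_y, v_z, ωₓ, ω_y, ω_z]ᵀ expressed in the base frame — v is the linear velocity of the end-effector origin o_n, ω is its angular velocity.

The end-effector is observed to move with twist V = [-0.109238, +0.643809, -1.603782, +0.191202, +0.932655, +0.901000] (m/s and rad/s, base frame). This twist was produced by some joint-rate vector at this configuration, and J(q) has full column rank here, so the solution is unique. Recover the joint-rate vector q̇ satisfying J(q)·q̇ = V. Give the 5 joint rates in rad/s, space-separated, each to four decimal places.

0.6380 0.7930 0.0430 0.7470 -0.2210

o_n = [0.8107, -0.6442, -1.0747]
J₁: ẑ×o_n = [0.6442, 0.8107, -0.0000], ω = ẑ
J2: z=[-0.2924, 0.9563, 0.0000] o=[-0.4782, -0.1462, 0.0000] → [-1.0277, -0.3142, -1.0869, -0.2924, 0.9563, 0.0000]
J3: z=[-0.2924, 0.9563, 0.0000] o=[0.0848, 0.0259, -0.5117] → [-0.5384, -0.1646, -0.4982, -0.2924, 0.9563, 0.0000]
J4: z=[0.8282, 0.2532, 0.5000] o=[0.1054, 0.4714, -0.7715] → [0.4811, 0.6037, -1.1025, 0.8282, 0.2532, 0.5000]
J5: z=[0.8282, 0.2532, 0.5000] o=[0.5384, -0.1639, -0.8669] → [0.1876, 0.3083, -0.4668, 0.8282, 0.2532, 0.5000]
q̇ = J⁺·V = [0.6380, 0.7930, 0.0430, 0.7470, -0.2210]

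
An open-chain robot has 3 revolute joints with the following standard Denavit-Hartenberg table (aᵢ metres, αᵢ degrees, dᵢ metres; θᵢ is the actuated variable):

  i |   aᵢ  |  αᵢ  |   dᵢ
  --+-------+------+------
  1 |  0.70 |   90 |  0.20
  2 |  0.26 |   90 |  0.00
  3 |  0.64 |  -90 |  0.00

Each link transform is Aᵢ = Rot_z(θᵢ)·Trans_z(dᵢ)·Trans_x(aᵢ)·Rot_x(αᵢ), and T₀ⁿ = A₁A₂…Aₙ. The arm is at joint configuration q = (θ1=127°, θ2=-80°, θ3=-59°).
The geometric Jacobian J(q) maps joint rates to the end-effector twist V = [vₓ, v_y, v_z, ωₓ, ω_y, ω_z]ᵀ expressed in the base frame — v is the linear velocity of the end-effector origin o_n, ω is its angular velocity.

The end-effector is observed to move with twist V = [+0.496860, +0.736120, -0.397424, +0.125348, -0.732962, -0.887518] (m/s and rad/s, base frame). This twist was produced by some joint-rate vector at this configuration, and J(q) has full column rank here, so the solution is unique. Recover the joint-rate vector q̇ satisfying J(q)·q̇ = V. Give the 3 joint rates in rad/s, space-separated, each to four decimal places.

o_n = [-0.9210, 0.3107, -0.3807]
J₁: ẑ×o_n = [-0.3107, -0.9210, 0.0000], ω = ẑ
J2: z=[0.7986, 0.6018, 0.0000] o=[-0.4213, 0.5590, 0.2000] → [-0.3495, 0.4637, 0.1024, 0.7986, 0.6018, 0.0000]
J3: z=[0.5927, -0.7865, -0.1736] o=[-0.4484, 0.5951, -0.0561] → [0.2059, 0.2745, -0.5403, 0.5927, -0.7865, -0.1736]
q̇ = J⁺·V = [-0.7710, -0.3410, 0.6710]

-0.7710 -0.3410 0.6710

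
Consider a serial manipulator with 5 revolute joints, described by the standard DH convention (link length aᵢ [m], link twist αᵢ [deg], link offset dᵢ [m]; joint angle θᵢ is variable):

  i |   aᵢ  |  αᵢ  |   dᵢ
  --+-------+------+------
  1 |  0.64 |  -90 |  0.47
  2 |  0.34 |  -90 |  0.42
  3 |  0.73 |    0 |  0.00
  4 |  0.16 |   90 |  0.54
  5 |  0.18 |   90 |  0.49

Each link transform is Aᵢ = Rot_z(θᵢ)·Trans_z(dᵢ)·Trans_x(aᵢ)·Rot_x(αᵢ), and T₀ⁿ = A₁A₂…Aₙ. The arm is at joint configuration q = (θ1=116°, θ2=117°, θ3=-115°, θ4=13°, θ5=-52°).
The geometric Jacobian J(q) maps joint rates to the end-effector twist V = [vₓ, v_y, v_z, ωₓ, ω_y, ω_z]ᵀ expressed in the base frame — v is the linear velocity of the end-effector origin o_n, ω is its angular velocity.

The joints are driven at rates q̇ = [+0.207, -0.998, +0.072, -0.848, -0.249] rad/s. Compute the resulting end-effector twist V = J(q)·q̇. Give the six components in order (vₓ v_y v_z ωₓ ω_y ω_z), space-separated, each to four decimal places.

0.6525 -0.6044 -0.0744 0.5958 0.9369 -0.3623

o_n = [-1.3440, -0.0835, 1.0999]
J₁: ẑ×o_n = [0.0835, -1.3440, 0.0000], ω = ẑ
J2: z=[-0.8988, -0.4384, 0.0000] o=[-0.2806, 0.5752, 0.4700] → [-0.2761, 0.5662, 0.1259, -0.8988, -0.4384, 0.0000]
J3: z=[0.3906, -0.8008, 0.4540] o=[-0.5904, 0.2524, 0.1671] → [-0.5946, -0.7065, -0.7347, 0.3906, -0.8008, 0.4540]
J4: z=[0.3906, -0.8008, 0.4540] o=[-1.2464, 0.0882, 0.4419] → [-0.4489, -0.3013, -0.1453, 0.3906, -0.8008, 0.4540]
J5: z=[-0.0078, 0.4903, 0.8715] o=[-1.1828, -0.3992, 0.7167] → [-0.0873, -0.1375, 0.0766, -0.0078, 0.4903, 0.8715]
V = J·q̇ = [0.6525, -0.6044, -0.0744, 0.5958, 0.9369, -0.3623]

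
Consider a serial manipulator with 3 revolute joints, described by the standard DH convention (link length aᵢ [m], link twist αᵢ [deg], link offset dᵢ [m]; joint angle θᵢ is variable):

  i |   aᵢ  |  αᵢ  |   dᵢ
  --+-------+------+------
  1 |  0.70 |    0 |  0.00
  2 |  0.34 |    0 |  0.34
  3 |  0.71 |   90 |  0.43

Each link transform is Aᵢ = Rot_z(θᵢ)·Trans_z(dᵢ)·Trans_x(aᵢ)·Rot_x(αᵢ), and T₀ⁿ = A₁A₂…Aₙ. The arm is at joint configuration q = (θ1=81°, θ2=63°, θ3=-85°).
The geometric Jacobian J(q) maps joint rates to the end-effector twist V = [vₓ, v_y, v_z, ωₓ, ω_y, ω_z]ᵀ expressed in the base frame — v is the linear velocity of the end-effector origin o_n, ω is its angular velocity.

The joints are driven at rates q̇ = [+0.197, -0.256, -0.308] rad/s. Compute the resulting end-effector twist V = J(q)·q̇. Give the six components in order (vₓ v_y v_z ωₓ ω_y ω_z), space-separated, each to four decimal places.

o_n = [0.2001, 1.4998, 0.7700]
J₁: ẑ×o_n = [-1.4998, 0.2001, 0.0000], ω = ẑ
J2: z=[0.0000, 0.0000, 1.0000] o=[0.1095, 0.6914, 0.0000] → [-0.8084, 0.0906, 0.0000, 0.0000, 0.0000, 1.0000]
J3: z=[0.0000, 0.0000, 1.0000] o=[-0.1656, 0.8912, 0.3400] → [-0.6086, 0.3657, 0.0000, 0.0000, 0.0000, 1.0000]
V = J·q̇ = [0.0989, -0.0964, 0.0000, 0.0000, 0.0000, -0.3670]

0.0989 -0.0964 0.0000 0.0000 0.0000 -0.3670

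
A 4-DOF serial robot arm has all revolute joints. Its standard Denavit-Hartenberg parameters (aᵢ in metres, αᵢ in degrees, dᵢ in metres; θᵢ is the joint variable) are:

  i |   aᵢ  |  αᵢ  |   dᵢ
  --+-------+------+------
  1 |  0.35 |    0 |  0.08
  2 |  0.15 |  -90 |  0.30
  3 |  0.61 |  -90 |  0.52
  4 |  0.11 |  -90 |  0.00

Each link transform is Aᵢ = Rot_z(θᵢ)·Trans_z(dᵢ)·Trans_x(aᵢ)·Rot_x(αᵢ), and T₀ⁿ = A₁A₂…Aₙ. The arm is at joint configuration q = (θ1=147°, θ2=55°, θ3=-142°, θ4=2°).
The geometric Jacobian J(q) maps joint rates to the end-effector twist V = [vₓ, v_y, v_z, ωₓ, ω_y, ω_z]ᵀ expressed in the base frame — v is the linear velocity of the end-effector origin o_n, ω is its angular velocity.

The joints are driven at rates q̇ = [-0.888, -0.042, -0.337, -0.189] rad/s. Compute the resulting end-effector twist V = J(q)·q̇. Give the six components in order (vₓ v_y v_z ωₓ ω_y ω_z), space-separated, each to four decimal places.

o_n = [0.2868, -0.1316, 0.8232]
J₁: ẑ×o_n = [0.1316, 0.2868, -0.0000], ω = ẑ
J2: z=[0.0000, 0.0000, 1.0000] o=[-0.2935, 0.1906, 0.0800] → [0.3222, 0.5803, -0.0000, 0.0000, 0.0000, 1.0000]
J3: z=[0.3746, -0.9272, 0.0000] o=[-0.4326, 0.1344, 0.3800] → [-0.4110, -0.1660, 0.5673, 0.3746, -0.9272, 0.0000]
J4: z=[-0.5708, -0.2306, 0.7880] o=[0.2079, -0.1676, 0.7556] → [-0.0440, 0.1008, -0.0024, -0.5708, -0.2306, 0.7880]
V = J·q̇ = [0.0164, -0.2421, -0.1907, -0.0184, 0.3561, -1.0789]

0.0164 -0.2421 -0.1907 -0.0184 0.3561 -1.0789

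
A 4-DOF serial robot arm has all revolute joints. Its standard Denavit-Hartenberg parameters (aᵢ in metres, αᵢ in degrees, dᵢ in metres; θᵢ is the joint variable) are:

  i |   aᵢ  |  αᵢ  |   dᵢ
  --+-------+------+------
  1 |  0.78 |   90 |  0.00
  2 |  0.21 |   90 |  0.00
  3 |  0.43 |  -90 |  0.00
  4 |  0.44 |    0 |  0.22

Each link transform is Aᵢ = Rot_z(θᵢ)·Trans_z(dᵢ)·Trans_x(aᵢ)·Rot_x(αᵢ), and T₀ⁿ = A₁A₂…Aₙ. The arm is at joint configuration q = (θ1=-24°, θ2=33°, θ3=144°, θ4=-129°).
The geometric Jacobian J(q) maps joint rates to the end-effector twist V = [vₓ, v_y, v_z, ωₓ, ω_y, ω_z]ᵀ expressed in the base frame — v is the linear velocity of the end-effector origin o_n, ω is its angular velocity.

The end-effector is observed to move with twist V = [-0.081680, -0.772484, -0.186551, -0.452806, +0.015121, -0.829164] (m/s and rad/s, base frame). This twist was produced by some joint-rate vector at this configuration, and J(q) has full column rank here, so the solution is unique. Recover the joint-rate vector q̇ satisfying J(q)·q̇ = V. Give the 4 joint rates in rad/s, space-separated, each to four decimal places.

-0.6090 0.8200 -0.0440 0.8030

o_n = [0.8854, -0.2979, -0.3103]
J₁: ẑ×o_n = [0.2979, 0.8854, -0.0000], ω = ẑ
J2: z=[-0.4067, -0.9135, 0.0000] o=[0.7126, -0.3173, 0.0000] → [0.2835, -0.1262, 0.1500, -0.4067, -0.9135, 0.0000]
J3: z=[0.4976, -0.2215, -0.8387] o=[0.8735, -0.3889, 0.1144] → [0.1704, 0.2013, 0.0479, 0.4976, -0.2215, -0.8387]
J4: z=[-0.1213, 0.9396, -0.3201] o=[0.5041, -0.5011, -0.0751] → [-0.1559, -0.1506, -0.3829, -0.1213, 0.9396, -0.3201]
q̇ = J⁺·V = [-0.6090, 0.8200, -0.0440, 0.8030]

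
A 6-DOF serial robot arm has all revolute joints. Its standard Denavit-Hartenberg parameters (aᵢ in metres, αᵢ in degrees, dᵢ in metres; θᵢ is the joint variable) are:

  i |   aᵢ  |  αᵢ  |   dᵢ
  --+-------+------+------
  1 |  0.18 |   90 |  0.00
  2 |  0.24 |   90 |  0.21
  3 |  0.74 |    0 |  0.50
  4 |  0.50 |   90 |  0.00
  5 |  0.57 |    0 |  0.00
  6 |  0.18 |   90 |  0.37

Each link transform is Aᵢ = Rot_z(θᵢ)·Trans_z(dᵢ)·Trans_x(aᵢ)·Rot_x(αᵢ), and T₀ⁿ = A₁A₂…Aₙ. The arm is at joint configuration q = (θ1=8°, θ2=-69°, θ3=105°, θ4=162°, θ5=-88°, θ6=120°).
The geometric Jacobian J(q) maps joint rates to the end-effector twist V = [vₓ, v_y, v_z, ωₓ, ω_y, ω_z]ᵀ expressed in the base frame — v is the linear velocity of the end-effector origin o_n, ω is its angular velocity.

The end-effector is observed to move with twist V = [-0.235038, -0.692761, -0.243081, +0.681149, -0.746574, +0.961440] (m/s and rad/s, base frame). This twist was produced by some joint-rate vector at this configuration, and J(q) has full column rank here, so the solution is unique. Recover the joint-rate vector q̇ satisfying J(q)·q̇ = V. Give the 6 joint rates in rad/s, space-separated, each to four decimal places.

-0.0160 0.7970 -0.9230 0.0400 -0.0900 0.7990

o_n = [0.0660, -0.2659, 0.3233]
J₁: ẑ×o_n = [0.2659, 0.0660, -0.0000], ω = ẑ
J2: z=[0.1392, -0.9903, 0.0000] o=[0.1782, 0.0251, 0.0000] → [-0.3202, -0.0450, -0.1517, 0.1392, -0.9903, 0.0000]
J3: z=[-0.9245, -0.1299, -0.3584] o=[0.2926, -0.1709, -0.2241] → [-0.1052, 0.5873, 0.0584, -0.9245, -0.1299, -0.3584]
J4: z=[-0.9245, -0.1299, -0.3584] o=[-0.1381, -0.9533, -0.2244] → [0.1752, 0.4333, -0.6089, -0.9245, -0.1299, -0.3584]
J5: z=[-0.3471, -0.1016, 0.9323] o=[-0.2169, -0.4601, -0.2000] → [-0.2342, 0.4454, -0.0387, -0.3471, -0.1016, 0.9323]
J6: z=[-0.3471, -0.1016, 0.9323] o=[0.3066, -0.3665, 0.0051] → [-0.1261, -0.1139, -0.0594, -0.3471, -0.1016, 0.9323]
q̇ = J⁺·V = [-0.0160, 0.7970, -0.9230, 0.0400, -0.0900, 0.7990]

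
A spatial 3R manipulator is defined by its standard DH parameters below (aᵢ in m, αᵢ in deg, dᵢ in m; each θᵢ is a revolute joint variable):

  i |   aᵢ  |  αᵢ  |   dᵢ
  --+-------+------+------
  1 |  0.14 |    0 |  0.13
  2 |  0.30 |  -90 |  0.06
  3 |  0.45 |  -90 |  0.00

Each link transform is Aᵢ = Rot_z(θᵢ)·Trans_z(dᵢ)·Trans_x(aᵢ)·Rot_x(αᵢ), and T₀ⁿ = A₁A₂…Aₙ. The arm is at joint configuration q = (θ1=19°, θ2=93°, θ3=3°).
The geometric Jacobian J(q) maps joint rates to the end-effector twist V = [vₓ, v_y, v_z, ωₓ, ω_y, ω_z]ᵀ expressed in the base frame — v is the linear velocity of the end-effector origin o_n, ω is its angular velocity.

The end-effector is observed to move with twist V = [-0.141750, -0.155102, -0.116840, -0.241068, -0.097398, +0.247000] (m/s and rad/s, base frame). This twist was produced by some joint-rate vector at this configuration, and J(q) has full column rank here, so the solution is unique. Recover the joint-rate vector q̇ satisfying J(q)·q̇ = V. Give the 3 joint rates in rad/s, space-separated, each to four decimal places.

o_n = [-0.1484, 0.7404, 0.1664]
J₁: ẑ×o_n = [-0.7404, -0.1484, 0.0000], ω = ẑ
J2: z=[0.0000, 0.0000, 1.0000] o=[0.1324, 0.0456, 0.1300] → [-0.6948, -0.2807, 0.0000, 0.0000, 0.0000, 1.0000]
J3: z=[-0.9272, -0.3746, 0.0000] o=[0.0200, 0.3237, 0.1900] → [0.0088, -0.0218, -0.4494, -0.9272, -0.3746, 0.0000]
q̇ = J⁺·V = [-0.6050, 0.8520, 0.2600]

-0.6050 0.8520 0.2600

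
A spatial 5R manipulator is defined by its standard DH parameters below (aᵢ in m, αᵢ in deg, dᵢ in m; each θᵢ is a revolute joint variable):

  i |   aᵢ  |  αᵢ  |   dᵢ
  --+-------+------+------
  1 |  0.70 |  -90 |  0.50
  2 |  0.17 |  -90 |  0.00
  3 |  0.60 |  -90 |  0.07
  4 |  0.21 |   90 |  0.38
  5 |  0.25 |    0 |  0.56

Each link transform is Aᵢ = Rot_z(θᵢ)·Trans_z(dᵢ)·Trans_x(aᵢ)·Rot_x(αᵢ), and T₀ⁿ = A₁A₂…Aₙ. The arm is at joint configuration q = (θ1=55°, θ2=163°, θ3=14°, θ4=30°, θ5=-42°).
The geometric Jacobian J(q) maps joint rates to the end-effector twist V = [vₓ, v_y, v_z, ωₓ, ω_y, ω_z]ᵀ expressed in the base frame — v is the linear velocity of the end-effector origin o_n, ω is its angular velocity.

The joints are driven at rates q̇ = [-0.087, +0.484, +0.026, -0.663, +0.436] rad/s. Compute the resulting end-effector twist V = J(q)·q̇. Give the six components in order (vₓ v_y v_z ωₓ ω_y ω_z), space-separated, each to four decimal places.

o_n = [0.0372, -0.8224, 0.4599]
J₁: ẑ×o_n = [0.8224, 0.0372, -0.0000], ω = ẑ
J2: z=[-0.8192, 0.5736, 0.0000] o=[0.4015, 0.5734, 0.5000] → [-0.0230, -0.0328, 1.3524, -0.8192, 0.5736, 0.0000]
J3: z=[-0.1677, -0.2395, 0.9563] o=[0.3083, 0.4402, 0.4503] → [1.2052, -0.2576, 0.1468, -0.1677, -0.2395, 0.9563]
J4: z=[0.9275, -0.3670, 0.0707] o=[0.0961, -0.1158, 0.3470] → [0.0085, -0.1089, -0.6770, 0.9275, -0.3670, 0.0707]
J5: z=[-0.3123, -0.6568, 0.6863] o=[0.4054, -0.3936, 0.2219] → [0.1380, -0.1784, -0.1079, -0.3123, -0.6568, 0.6863]
V = J·q̇ = [0.0031, -0.0314, 1.0601, -1.1519, 0.2283, 0.1902]

0.0031 -0.0314 1.0601 -1.1519 0.2283 0.1902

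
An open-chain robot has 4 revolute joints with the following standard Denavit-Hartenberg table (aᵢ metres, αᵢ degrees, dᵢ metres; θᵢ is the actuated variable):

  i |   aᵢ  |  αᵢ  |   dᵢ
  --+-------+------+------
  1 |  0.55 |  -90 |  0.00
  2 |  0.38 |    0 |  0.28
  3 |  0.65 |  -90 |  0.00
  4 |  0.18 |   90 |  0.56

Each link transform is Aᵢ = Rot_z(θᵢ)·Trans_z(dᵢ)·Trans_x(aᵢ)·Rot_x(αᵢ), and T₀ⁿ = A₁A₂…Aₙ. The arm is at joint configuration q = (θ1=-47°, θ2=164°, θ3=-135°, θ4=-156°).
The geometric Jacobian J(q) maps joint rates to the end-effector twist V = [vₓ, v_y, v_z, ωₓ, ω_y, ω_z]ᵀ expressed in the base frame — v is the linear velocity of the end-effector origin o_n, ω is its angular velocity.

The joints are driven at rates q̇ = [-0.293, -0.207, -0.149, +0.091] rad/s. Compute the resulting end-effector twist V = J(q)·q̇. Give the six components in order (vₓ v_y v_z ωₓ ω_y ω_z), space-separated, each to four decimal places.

0.2039 -0.3419 -0.0243 -0.2905 -0.2105 -0.3726

o_n = [0.4888, -0.0062, -0.8299]
J₁: ẑ×o_n = [0.0062, 0.4888, -0.0000], ω = ẑ
J2: z=[0.7314, 0.6820, 0.0000] o=[0.3751, -0.4022, 0.0000] → [-0.5660, 0.6070, 0.2121, 0.7314, 0.6820, 0.0000]
J3: z=[0.7314, 0.6820, 0.0000] o=[0.3308, 0.0559, -0.1047] → [-0.4946, 0.5304, -0.1532, 0.7314, 0.6820, 0.0000]
J4: z=[-0.3306, 0.3546, -0.8746] o=[0.7185, -0.3599, -0.4199] → [0.1639, 0.0653, -0.0355, -0.3306, 0.3546, -0.8746]
V = J·q̇ = [0.2039, -0.3419, -0.0243, -0.2905, -0.2105, -0.3726]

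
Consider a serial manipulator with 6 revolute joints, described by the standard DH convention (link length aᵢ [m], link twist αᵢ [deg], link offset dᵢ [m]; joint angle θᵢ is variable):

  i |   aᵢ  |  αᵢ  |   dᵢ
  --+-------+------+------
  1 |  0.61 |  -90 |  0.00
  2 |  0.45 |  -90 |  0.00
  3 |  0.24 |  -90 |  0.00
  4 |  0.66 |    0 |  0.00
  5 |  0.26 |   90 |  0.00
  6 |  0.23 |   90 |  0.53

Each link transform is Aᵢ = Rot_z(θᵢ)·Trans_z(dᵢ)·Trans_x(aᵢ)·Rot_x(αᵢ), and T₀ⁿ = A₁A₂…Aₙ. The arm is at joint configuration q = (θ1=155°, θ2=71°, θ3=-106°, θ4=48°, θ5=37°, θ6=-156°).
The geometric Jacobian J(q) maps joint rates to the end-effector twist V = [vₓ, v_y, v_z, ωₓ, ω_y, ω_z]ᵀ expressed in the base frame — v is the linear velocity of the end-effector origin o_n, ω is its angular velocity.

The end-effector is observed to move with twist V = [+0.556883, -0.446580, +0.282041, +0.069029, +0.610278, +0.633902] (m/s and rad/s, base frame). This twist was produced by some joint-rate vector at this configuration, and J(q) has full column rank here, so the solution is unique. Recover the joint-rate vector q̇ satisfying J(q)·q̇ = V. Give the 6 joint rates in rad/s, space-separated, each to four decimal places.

0.1450 -0.1840 -0.3200 -0.2810 -0.2120 -0.2740

o_n = [-1.4659, -0.5755, 0.1367]
J₁: ẑ×o_n = [0.5755, -1.4659, 0.0000], ω = ẑ
J2: z=[-0.4226, -0.9063, 0.0000] o=[-0.5528, 0.2578, 0.0000] → [-0.1239, 0.0578, -0.4754, -0.4226, -0.9063, 0.0000]
J3: z=[0.8569, -0.3996, -0.3256] o=[-0.6856, 0.3197, -0.4255] → [-0.5161, -0.2278, -1.0790, 0.8569, -0.3996, -0.3256]
J4: z=[-0.4001, -0.1176, -0.9089] o=[-0.7636, 0.1015, -0.3629] → [-0.6741, 0.8383, 0.1883, -0.4001, -0.1176, -0.9089]
J5: z=[-0.4001, -0.1176, -0.9089] o=[-1.3274, -0.1040, -0.0882] → [-0.4550, 0.2159, 0.1724, -0.4001, -0.1176, -0.9089]
J6: z=[-0.2490, -0.9405, 0.2313] o=[-1.5567, -0.0211, 0.0021] → [0.0016, 0.0545, 0.2234, -0.2490, -0.9405, 0.2313]
q̇ = J⁺·V = [0.1450, -0.1840, -0.3200, -0.2810, -0.2120, -0.2740]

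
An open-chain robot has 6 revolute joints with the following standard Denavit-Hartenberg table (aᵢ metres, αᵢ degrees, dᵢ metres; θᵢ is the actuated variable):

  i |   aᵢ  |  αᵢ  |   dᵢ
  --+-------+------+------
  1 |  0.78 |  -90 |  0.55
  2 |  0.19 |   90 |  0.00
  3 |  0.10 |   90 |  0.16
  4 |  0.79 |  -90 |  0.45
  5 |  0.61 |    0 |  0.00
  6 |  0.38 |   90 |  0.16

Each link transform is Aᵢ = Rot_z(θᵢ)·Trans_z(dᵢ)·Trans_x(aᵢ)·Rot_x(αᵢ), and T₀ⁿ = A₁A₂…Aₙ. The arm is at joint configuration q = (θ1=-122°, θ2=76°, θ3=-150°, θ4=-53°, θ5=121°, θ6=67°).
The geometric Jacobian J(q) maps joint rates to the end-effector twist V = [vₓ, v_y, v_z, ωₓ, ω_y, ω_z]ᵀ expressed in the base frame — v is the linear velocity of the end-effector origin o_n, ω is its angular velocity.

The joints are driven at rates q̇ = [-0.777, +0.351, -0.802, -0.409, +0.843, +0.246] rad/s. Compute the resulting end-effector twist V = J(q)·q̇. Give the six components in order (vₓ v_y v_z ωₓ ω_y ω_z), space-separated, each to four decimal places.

0.1004 -0.1370 0.2641 -0.2258 0.4654 -0.2801

o_n = [-0.6346, -0.7115, 0.6405]
J₁: ẑ×o_n = [0.7115, -0.6346, 0.0000], ω = ẑ
J2: z=[0.8480, -0.5299, 0.0000] o=[-0.4133, -0.6615, 0.5500] → [-0.0479, -0.0767, -0.1597, 0.8480, -0.5299, 0.0000]
J3: z=[-0.5142, -0.8229, 0.2419] o=[-0.4377, -0.7005, 0.3656] → [-0.2235, 0.0937, -0.1564, -0.5142, -0.8229, 0.2419]
J4: z=[0.7985, -0.3563, 0.4851] o=[-0.5513, -0.7879, 0.4884] → [-0.0912, -0.1619, 0.0313, 0.7985, -0.3563, 0.4851]
J5: z=[-0.5594, -0.1417, 0.8167] o=[-0.0163, -0.2186, 0.9536] → [0.4469, -0.6801, 0.1881, -0.5594, -0.1417, 0.8167]
J6: z=[-0.5594, -0.1417, 0.8167] o=[-0.5037, -0.3224, 0.6017] → [0.3122, -0.0852, 0.1991, -0.5594, -0.1417, 0.8167]
V = J·q̇ = [0.1004, -0.1370, 0.2641, -0.2258, 0.4654, -0.2801]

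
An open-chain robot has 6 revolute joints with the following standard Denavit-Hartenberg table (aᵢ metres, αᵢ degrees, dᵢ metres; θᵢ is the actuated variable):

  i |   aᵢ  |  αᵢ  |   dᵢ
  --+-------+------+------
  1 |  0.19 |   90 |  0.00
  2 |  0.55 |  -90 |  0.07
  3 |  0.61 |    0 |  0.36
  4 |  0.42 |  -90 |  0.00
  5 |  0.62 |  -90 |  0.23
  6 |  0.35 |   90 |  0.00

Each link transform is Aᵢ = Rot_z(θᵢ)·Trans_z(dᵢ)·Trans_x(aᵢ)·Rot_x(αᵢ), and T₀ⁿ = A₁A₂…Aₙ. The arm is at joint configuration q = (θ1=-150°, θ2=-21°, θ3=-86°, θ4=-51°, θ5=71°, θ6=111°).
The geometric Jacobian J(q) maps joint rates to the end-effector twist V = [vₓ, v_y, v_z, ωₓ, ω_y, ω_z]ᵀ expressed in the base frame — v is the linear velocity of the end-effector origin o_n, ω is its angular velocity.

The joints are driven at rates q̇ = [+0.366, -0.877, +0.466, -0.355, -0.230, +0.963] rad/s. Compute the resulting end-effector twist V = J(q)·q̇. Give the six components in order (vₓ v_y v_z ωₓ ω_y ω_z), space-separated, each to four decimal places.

-0.6583 -0.3381 0.1202 0.4844 -1.6443 -0.0055

o_n = [-0.7153, 0.7463, -0.1369]
J₁: ẑ×o_n = [-0.7463, -0.7153, 0.0000], ω = ẑ
J2: z=[-0.5000, 0.8660, 0.0000] o=[-0.1645, -0.0950, 0.0000] → [-0.1186, -0.0685, 0.0563, -0.5000, 0.8660, 0.0000]
J3: z=[-0.3104, -0.1792, 0.9336] o=[-0.6442, -0.2911, -0.1971] → [-0.9793, -0.0477, -0.3347, -0.3104, -0.1792, 0.9336]
J4: z=[-0.3104, -0.1792, 0.9336] o=[-1.0946, 0.1515, 0.1237] → [-0.5086, 0.2732, -0.1166, -0.3104, -0.1792, 0.9336]
J5: z=[-0.9171, 0.3150, -0.2444] o=[-0.9895, 0.5430, 0.2338] → [-0.0671, -0.4070, -0.2729, -0.9171, 0.3150, -0.2444]
J6: z=[-0.1356, -0.8229, -0.5518] o=[-0.9679, 0.9086, -0.3168] → [-0.2375, -0.1150, 0.2299, -0.1356, -0.8229, -0.5518]
V = J·q̇ = [-0.6583, -0.3381, 0.1202, 0.4844, -1.6443, -0.0055]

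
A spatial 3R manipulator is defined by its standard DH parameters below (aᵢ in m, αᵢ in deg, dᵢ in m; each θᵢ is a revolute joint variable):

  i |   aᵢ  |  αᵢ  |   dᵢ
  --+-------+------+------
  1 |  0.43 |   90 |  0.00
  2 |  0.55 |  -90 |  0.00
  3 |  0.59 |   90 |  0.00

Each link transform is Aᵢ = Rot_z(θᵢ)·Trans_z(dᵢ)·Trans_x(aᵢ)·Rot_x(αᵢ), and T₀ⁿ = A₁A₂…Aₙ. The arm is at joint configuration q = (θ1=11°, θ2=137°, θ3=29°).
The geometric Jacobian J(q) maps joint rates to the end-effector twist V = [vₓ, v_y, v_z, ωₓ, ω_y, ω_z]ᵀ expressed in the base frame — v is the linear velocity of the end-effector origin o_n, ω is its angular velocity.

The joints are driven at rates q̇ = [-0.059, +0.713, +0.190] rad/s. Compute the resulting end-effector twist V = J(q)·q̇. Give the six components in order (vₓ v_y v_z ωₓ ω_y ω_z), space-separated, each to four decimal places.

o_n = [-0.3978, 0.2141, 0.7270]
J₁: ẑ×o_n = [-0.2141, -0.3978, 0.0000], ω = ẑ
J2: z=[0.1908, -0.9816, 0.0000] o=[0.4221, 0.0820, 0.0000] → [-0.7137, -0.1387, -0.7796, 0.1908, -0.9816, 0.0000]
J3: z=[-0.6695, -0.1301, -0.7314] o=[0.0272, 0.0053, 0.3751] → [0.1069, 0.5465, -0.1951, -0.6695, -0.1301, -0.7314]
V = J·q̇ = [-0.4759, 0.0284, -0.5929, 0.0088, -0.7246, -0.1980]

-0.4759 0.0284 -0.5929 0.0088 -0.7246 -0.1980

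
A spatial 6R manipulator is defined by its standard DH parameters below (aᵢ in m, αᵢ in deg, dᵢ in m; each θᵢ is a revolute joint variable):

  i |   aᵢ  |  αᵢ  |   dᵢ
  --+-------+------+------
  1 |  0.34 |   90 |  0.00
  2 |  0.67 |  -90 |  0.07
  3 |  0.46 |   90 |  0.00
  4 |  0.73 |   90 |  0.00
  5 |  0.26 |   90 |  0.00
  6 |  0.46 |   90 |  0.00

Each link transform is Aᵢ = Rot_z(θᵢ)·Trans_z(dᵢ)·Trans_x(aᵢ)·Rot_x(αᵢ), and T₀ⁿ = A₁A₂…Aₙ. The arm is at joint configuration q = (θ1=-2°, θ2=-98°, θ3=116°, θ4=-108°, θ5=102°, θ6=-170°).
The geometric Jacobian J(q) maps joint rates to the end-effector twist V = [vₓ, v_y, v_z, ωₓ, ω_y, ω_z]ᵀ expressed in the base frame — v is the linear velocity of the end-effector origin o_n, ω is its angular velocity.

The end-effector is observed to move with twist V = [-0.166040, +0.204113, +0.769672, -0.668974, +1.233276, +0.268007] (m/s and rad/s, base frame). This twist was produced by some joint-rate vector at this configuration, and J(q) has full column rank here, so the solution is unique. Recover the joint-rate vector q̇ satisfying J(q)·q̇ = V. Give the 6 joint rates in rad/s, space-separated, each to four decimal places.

o_n = [-0.4569, 0.1311, -0.2607]
J₁: ẑ×o_n = [-0.1311, -0.4569, 0.0000], ω = ẑ
J2: z=[-0.0349, -0.9994, 0.0000] o=[0.3398, -0.0119, 0.0000] → [0.2606, -0.0091, -0.8012, -0.0349, -0.9994, 0.0000]
J3: z=[0.9897, -0.0346, -0.1392] o=[0.2442, -0.0786, -0.6635] → [0.0153, -0.3010, 0.1833, 0.9897, -0.0346, -0.1392]
J4: z=[-0.1097, 0.4425, -0.8900] o=[0.2866, 0.3336, -0.4638] → [-0.0904, 0.6841, 0.3512, -0.1097, 0.4425, -0.8900]
J5: z=[0.2180, -0.8629, -0.4559] o=[-0.4213, 0.1555, -0.4651] → [-0.1875, -0.0283, -0.0361, 0.2180, -0.8629, -0.4559]
J6: z=[-0.9714, -0.1467, -0.1868] o=[-0.3968, 0.2812, -0.6914] → [-0.0912, 0.4295, 0.1370, -0.9714, -0.1467, -0.1868]
q̇ = J⁺·V = [0.0360, -0.8590, 0.0370, -0.0960, -0.5930, 0.6350]

0.0360 -0.8590 0.0370 -0.0960 -0.5930 0.6350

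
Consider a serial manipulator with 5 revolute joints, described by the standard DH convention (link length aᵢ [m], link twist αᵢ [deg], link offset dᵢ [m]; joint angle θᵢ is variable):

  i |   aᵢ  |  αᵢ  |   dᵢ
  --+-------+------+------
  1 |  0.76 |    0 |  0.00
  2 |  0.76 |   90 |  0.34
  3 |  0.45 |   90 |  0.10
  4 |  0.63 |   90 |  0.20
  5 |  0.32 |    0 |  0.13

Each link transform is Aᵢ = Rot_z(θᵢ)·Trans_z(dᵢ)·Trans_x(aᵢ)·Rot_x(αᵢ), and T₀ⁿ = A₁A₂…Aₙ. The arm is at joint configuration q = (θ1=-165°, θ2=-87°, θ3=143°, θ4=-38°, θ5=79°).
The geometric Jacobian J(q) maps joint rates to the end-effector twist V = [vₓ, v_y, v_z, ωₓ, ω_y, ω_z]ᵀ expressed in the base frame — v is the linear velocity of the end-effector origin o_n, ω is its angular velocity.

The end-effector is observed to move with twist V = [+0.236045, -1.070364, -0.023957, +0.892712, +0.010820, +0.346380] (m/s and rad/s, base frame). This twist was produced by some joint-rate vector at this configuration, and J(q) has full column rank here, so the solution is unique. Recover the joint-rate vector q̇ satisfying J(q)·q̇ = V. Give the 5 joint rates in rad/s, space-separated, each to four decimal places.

o_n = [-1.2458, -0.0065, 1.3010]
J₁: ẑ×o_n = [0.0065, -1.2458, 0.0000], ω = ẑ
J2: z=[0.0000, 0.0000, 1.0000] o=[-0.7341, -0.1967, 0.0000] → [-0.1902, -0.5117, 0.0000, 0.0000, 0.0000, 1.0000]
J3: z=[0.9511, 0.3090, 0.0000] o=[-0.9690, 0.5261, 0.3400] → [0.2970, -0.9139, -0.4210, 0.9511, 0.3090, 0.0000]
J4: z=[-0.1860, 0.5724, 0.7986] o=[-0.7628, 0.2152, 0.6108] → [0.5721, -0.2574, 0.3177, -0.1860, 0.5724, 0.7986]
J5: z=[-0.9014, 0.2241, -0.3705] o=[-1.0464, -0.1673, 1.0693] → [0.1115, 0.2827, -0.1002, -0.9014, 0.2241, -0.3705]
q̇ = J⁺·V = [0.7670, -0.7710, 0.3110, 0.1200, -0.6870]

0.7670 -0.7710 0.3110 0.1200 -0.6870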